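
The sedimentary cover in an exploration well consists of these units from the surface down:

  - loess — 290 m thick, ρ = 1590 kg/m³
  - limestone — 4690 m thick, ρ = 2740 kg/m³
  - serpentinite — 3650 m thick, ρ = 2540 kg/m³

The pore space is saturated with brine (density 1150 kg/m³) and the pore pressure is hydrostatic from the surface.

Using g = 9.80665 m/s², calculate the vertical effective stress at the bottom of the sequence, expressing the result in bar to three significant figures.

1240 bar

Overburden (lithostatic) stress σ_v:
loess: 1590 kg/m³ × 9.80665 m/s² × 290 m = 4.522×10^6 Pa = 4.522 MPa
limestone: 2740 kg/m³ × 9.80665 m/s² × 4690 m = 1.260×10^8 Pa = 126.0 MPa
serpentinite: 2540 kg/m³ × 9.80665 m/s² × 3650 m = 9.092×10^7 Pa = 90.92 MPa
Total = 4.522 + 126.0 + 90.92 = 221.46 MPa
Pore pressure P_p = 1150 kg/m³ × 9.80665 m/s² × 8630 m = 9.733×10^7 Pa = 97.33 MPa
Effective stress σ' = σ_v − P_p = 221.5 − 97.33 = 124.13 MPa = 1241.3 bar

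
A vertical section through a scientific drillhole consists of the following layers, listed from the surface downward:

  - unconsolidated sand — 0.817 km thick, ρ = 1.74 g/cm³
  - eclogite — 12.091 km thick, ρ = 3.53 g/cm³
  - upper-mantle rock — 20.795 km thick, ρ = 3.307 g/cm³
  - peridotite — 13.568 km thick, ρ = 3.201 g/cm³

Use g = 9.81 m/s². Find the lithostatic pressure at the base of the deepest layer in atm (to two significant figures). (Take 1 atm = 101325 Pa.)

15000 atm

unconsolidated sand: 1740 kg/m³ × 9.81 m/s² × 817 m = 1.395×10^7 Pa = 137.6 atm
eclogite: 3530 kg/m³ × 9.81 m/s² × 12091 m = 4.187×10^8 Pa = 4132 atm
upper-mantle rock: 3307 kg/m³ × 9.81 m/s² × 20795 m = 6.746×10^8 Pa = 6658 atm
peridotite: 3201 kg/m³ × 9.81 m/s² × 13568 m = 4.261×10^8 Pa = 4205 atm
Total = 137.6 + 4132 + 6658 + 4205 = 15133 atm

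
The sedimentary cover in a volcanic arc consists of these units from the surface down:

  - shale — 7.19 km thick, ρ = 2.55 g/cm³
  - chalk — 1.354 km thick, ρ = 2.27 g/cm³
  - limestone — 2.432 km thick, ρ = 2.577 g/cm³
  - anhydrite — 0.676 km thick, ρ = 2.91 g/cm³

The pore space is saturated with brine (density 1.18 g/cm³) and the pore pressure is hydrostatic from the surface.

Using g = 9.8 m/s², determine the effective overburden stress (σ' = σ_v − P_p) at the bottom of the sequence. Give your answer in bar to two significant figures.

1600 bar

Overburden (lithostatic) stress σ_v:
shale: 2550 kg/m³ × 9.8 m/s² × 7190 m = 1.797×10^8 Pa = 179.7 MPa
chalk: 2270 kg/m³ × 9.8 m/s² × 1354 m = 3.012×10^7 Pa = 30.12 MPa
limestone: 2577 kg/m³ × 9.8 m/s² × 2432 m = 6.142×10^7 Pa = 61.42 MPa
anhydrite: 2910 kg/m³ × 9.8 m/s² × 676 m = 1.928×10^7 Pa = 19.28 MPa
Total = 179.7 + 30.12 + 61.42 + 19.28 = 290.50 MPa
Pore pressure P_p = 1180 kg/m³ × 9.8 m/s² × 11652 m = 1.347×10^8 Pa = 134.7 MPa
Effective stress σ' = σ_v − P_p = 290.5 − 134.7 = 155.75 MPa = 1557.5 bar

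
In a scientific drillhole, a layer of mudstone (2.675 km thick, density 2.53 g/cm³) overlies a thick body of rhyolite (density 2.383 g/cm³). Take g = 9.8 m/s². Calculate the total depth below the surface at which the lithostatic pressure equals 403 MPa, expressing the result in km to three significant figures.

Pressure at base of upper layers: 2530×9.8×2675 = 6.632×10^7 Pa = 66.32 MPa
Remaining pressure to be supplied by rhyolite: 4.030×10^8 − 6.632×10^7 = 3.367×10^8 Pa
Additional depth in rhyolite = 3.367×10^8 Pa / (2383 kg/m³ × 9.8 m/s²) = 14417 m
Total depth = 2675 m + 14417 m = 17092 m
= 17.092 km

17.1 km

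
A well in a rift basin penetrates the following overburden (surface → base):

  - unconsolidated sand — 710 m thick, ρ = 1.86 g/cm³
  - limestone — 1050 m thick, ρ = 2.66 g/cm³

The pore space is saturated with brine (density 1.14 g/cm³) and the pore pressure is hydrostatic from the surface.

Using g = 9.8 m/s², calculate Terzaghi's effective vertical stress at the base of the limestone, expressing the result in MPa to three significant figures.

20.7 MPa

Overburden (lithostatic) stress σ_v:
unconsolidated sand: 1860 kg/m³ × 9.8 m/s² × 710 m = 1.294×10^7 Pa = 12.94 MPa
limestone: 2660 kg/m³ × 9.8 m/s² × 1050 m = 2.737×10^7 Pa = 27.37 MPa
Total = 12.94 + 27.37 = 40.313 MPa
Pore pressure P_p = 1140 kg/m³ × 9.8 m/s² × 1760 m = 1.966×10^7 Pa = 19.66 MPa
Effective stress σ' = σ_v − P_p = 40.31 − 19.66 = 20.651 MPa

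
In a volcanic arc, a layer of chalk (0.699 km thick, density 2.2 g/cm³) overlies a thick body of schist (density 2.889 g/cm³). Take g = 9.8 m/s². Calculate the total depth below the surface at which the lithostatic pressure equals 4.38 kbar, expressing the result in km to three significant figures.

Pressure at base of upper layers: 2200×9.8×699 = 1.507×10^7 Pa = 0.1507 kbar
Remaining pressure to be supplied by schist: 4.380×10^8 − 1.507×10^7 = 4.229×10^8 Pa
Additional depth in schist = 4.229×10^8 Pa / (2889 kg/m³ × 9.8 m/s²) = 14938 m
Total depth = 699 m + 14938 m = 15637 m
= 15.637 km

15.6 km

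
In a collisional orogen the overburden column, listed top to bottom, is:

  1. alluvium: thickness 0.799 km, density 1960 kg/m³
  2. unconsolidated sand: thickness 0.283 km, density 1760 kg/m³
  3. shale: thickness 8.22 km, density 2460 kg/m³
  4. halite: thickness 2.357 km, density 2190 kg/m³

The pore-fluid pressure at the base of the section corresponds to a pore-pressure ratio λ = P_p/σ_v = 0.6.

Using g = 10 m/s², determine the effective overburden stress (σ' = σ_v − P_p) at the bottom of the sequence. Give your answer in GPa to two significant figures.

0.11 GPa

Overburden (lithostatic) stress σ_v:
alluvium: 1960 kg/m³ × 10 m/s² × 799 m = 1.566×10^7 Pa = 15.66 MPa
unconsolidated sand: 1760 kg/m³ × 10 m/s² × 283 m = 4.981×10^6 Pa = 4.981 MPa
shale: 2460 kg/m³ × 10 m/s² × 8220 m = 2.022×10^8 Pa = 202.2 MPa
halite: 2190 kg/m³ × 10 m/s² × 2357 m = 5.162×10^7 Pa = 51.62 MPa
Total = 15.66 + 4.981 + 202.2 + 51.62 = 274.47 MPa
Pore pressure P_p = λ·σ_v = 0.6 × 274.5 MPa = 164.7 MPa
Effective stress σ' = σ_v − P_p = 274.5 − 164.7 = 109.79 MPa = 0.10979 GPa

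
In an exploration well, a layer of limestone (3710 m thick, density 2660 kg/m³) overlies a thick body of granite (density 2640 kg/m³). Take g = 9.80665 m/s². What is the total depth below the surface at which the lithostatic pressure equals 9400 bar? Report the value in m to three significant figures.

36300 m

Pressure at base of upper layers: 2660×9.80665×3710 = 9.678×10^7 Pa = 967.8 bar
Remaining pressure to be supplied by granite: 9.400×10^8 − 9.678×10^7 = 8.432×10^8 Pa
Additional depth in granite = 8.432×10^8 Pa / (2640 kg/m³ × 9.80665 m/s²) = 32570 m
Total depth = 3710 m + 32570 m = 36280 m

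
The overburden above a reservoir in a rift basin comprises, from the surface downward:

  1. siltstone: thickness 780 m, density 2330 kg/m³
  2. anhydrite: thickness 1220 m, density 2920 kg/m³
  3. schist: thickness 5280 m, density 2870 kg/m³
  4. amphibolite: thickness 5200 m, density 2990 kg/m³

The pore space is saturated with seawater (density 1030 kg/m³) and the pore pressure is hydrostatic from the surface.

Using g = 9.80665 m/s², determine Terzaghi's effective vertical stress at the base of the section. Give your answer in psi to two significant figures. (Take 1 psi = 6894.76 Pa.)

Overburden (lithostatic) stress σ_v:
siltstone: 2330 kg/m³ × 9.80665 m/s² × 780 m = 1.782×10^7 Pa = 17.82 MPa
anhydrite: 2920 kg/m³ × 9.80665 m/s² × 1220 m = 3.494×10^7 Pa = 34.94 MPa
schist: 2870 kg/m³ × 9.80665 m/s² × 5280 m = 1.486×10^8 Pa = 148.6 MPa
amphibolite: 2990 kg/m³ × 9.80665 m/s² × 5200 m = 1.525×10^8 Pa = 152.5 MPa
Total = 17.82 + 34.94 + 148.6 + 152.5 = 353.84 MPa
Pore pressure P_p = 1030 kg/m³ × 9.80665 m/s² × 12480 m = 1.261×10^8 Pa = 126.1 MPa
Effective stress σ' = σ_v − P_p = 353.8 − 126.1 = 227.78 MPa = 33037 psi

33000 psi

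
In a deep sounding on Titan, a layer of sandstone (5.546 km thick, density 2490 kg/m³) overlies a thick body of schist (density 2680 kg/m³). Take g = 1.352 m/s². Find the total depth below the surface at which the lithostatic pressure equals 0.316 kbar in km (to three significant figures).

9.11 km

Pressure at base of upper layers: 2490×1.352×5546 = 1.867×10^7 Pa = 0.1867 kbar
Remaining pressure to be supplied by schist: 3.160×10^7 − 1.867×10^7 = 1.293×10^7 Pa
Additional depth in schist = 1.293×10^7 Pa / (2680 kg/m³ × 1.352 m/s²) = 3568.4 m
Total depth = 5546 m + 3568.4 m = 9114.4 m
= 9.1144 km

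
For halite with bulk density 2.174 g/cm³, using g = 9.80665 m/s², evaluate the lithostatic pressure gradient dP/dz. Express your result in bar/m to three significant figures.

0.213 bar/m

dP/dz = ρg = 2174 kg/m³ × 9.80665 m/s² = 21320 Pa/m
= 21320 Pa/m × (1 bar/m / 1.0000×10^5 Pa/m) = 0.21320 bar/m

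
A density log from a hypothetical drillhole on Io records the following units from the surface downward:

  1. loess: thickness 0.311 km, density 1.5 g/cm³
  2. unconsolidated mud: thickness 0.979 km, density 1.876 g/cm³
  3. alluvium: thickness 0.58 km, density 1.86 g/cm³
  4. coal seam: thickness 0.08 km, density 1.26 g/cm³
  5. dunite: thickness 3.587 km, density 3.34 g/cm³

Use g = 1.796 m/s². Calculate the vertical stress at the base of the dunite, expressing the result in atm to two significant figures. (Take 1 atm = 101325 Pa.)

loess: 1500 kg/m³ × 1.796 m/s² × 311 m = 8.378×10^5 Pa = 8.269 atm
unconsolidated mud: 1876 kg/m³ × 1.796 m/s² × 979 m = 3.299×10^6 Pa = 32.55 atm
alluvium: 1860 kg/m³ × 1.796 m/s² × 580 m = 1.938×10^6 Pa = 19.12 atm
coal seam: 1260 kg/m³ × 1.796 m/s² × 80 m = 1.810×10^5 Pa = 1.787 atm
dunite: 3340 kg/m³ × 1.796 m/s² × 3587 m = 2.152×10^7 Pa = 212.4 atm
Total = 8.269 + 32.55 + 19.12 + 1.787 + 212.4 = 274.09 atm

270 atm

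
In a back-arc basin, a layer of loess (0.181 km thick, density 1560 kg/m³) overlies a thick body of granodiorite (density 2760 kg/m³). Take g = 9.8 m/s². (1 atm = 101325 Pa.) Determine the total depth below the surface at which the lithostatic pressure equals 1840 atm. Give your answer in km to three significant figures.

Pressure at base of upper layers: 1560×9.8×181 = 2.767×10^6 Pa = 27.31 atm
Remaining pressure to be supplied by granodiorite: 1.864×10^8 − 2.767×10^6 = 1.837×10^8 Pa
Additional depth in granodiorite = 1.837×10^8 Pa / (2760 kg/m³ × 9.8 m/s²) = 6790.6 m
Total depth = 181 m + 6790.6 m = 6971.6 m
= 6.9716 km

6.97 km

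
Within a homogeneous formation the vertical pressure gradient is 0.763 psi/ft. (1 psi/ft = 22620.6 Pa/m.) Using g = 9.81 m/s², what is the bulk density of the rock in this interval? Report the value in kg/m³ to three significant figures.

ρ = (dP/dz)/g = 0.763 psi/ft / 9.81 m/s² = 17260 Pa/m / 9.81 m/s² = 1759.4 kg/m³

1760 kg/m³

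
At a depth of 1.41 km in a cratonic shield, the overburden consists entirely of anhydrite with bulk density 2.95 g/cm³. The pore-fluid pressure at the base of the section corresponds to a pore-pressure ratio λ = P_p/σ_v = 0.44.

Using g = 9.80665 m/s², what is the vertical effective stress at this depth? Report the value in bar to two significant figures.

230 bar

Overburden (lithostatic) stress σ_v:
anhydrite: 2950 kg/m³ × 9.80665 m/s² × 1410 m = 4.079×10^7 Pa = 40.79 MPa
Pore pressure P_p = λ·σ_v = 0.44 × 40.79 MPa = 17.95 MPa
Effective stress σ' = σ_v − P_p = 40.79 − 17.95 = 22.843 MPa = 228.43 bar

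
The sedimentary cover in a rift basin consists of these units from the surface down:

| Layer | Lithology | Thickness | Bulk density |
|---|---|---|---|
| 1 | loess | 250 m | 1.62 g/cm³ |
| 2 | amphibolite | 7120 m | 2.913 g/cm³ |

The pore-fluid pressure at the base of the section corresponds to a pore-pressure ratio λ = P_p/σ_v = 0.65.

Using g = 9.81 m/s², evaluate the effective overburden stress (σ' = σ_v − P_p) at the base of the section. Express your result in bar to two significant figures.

Overburden (lithostatic) stress σ_v:
loess: 1620 kg/m³ × 9.81 m/s² × 250 m = 3.973×10^6 Pa = 3.973 MPa
amphibolite: 2913 kg/m³ × 9.81 m/s² × 7120 m = 2.035×10^8 Pa = 203.5 MPa
Total = 3.973 + 203.5 = 207.44 MPa
Pore pressure P_p = λ·σ_v = 0.65 × 207.4 MPa = 134.8 MPa
Effective stress σ' = σ_v − P_p = 207.4 − 134.8 = 72.603 MPa = 726.03 bar

730 bar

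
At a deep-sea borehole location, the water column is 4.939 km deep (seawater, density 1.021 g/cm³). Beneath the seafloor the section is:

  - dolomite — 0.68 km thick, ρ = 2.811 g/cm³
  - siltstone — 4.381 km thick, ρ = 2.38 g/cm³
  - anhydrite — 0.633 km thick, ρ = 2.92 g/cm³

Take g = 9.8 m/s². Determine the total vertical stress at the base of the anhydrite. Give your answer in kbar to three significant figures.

1.88 kbar

seawater: 1021 kg/m³ × 9.8 m/s² × 4939 m = 4.942×10^7 Pa = 0.4942 kbar
dolomite: 2811 kg/m³ × 9.8 m/s² × 680 m = 1.873×10^7 Pa = 0.1873 kbar
siltstone: 2380 kg/m³ × 9.8 m/s² × 4381 m = 1.022×10^8 Pa = 1.022 kbar
anhydrite: 2920 kg/m³ × 9.8 m/s² × 633 m = 1.811×10^7 Pa = 0.1811 kbar
Total = 0.4942 + 0.1873 + 1.022 + 0.1811 = 1.8845 kbar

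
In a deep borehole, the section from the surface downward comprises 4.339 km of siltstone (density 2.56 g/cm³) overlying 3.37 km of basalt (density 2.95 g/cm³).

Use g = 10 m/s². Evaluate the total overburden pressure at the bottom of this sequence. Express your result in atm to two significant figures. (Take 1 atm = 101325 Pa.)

2100 atm

siltstone: 2560 kg/m³ × 10 m/s² × 4339 m = 1.111×10^8 Pa = 1096 atm
basalt: 2950 kg/m³ × 10 m/s² × 3370 m = 9.941×10^7 Pa = 981.1 atm
Total = 1096 + 981.1 = 2077.4 atm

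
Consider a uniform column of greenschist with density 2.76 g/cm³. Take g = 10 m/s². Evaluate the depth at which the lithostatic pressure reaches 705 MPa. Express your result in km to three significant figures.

25.5 km

h = P/(ρg) = 705 MPa / (2760 kg/m³ × 10 m/s²) = 7.050×10^8 Pa / 27600 Pa/m = 25543 m
= 25.543 km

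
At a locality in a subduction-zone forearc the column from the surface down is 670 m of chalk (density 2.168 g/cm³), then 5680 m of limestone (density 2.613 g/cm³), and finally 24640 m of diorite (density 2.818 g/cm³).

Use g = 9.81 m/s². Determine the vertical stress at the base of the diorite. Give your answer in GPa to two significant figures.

0.84 GPa

chalk: 2168 kg/m³ × 9.81 m/s² × 670 m = 1.425×10^7 Pa = 0.01425 GPa
limestone: 2613 kg/m³ × 9.81 m/s² × 5680 m = 1.456×10^8 Pa = 0.1456 GPa
diorite: 2818 kg/m³ × 9.81 m/s² × 24640 m = 6.812×10^8 Pa = 0.6812 GPa
Total = 0.01425 + 0.1456 + 0.6812 = 0.84101 GPa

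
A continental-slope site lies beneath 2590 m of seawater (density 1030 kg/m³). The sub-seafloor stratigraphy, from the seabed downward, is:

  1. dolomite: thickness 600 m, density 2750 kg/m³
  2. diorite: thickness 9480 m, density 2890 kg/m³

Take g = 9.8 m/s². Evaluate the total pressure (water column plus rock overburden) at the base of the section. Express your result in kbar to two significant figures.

3.1 kbar

seawater: 1030 kg/m³ × 9.8 m/s² × 2590 m = 2.614×10^7 Pa = 0.2614 kbar
dolomite: 2750 kg/m³ × 9.8 m/s² × 600 m = 1.617×10^7 Pa = 0.1617 kbar
diorite: 2890 kg/m³ × 9.8 m/s² × 9480 m = 2.685×10^8 Pa = 2.685 kbar
Total = 0.2614 + 0.1617 + 2.685 = 3.1081 kbar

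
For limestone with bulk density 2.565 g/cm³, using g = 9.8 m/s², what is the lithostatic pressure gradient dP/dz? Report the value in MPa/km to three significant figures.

25.1 MPa/km

dP/dz = ρg = 2565 kg/m³ × 9.8 m/s² = 25137 Pa/m
= 25137 Pa/m × (1 MPa/km / 1000.0 Pa/m) = 25.137 MPa/km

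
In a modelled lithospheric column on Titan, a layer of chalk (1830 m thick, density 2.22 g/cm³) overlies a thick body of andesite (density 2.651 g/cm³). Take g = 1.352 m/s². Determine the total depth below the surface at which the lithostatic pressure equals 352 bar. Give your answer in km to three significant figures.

Pressure at base of upper layers: 2220×1.352×1830 = 5.493×10^6 Pa = 54.93 bar
Remaining pressure to be supplied by andesite: 3.520×10^7 − 5.493×10^6 = 2.971×10^7 Pa
Additional depth in andesite = 2.971×10^7 Pa / (2651 kg/m³ × 1.352 m/s²) = 8288.5 m
Total depth = 1830 m + 8288.5 m = 10119 m
= 10.119 km

10.1 km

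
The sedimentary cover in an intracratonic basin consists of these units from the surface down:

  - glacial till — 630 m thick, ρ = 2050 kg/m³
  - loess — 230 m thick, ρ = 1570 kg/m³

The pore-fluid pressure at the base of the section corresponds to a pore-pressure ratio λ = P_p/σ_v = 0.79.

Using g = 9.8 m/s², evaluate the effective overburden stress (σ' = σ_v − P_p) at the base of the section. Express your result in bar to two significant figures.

34 bar

Overburden (lithostatic) stress σ_v:
glacial till: 2050 kg/m³ × 9.8 m/s² × 630 m = 1.266×10^7 Pa = 12.66 MPa
loess: 1570 kg/m³ × 9.8 m/s² × 230 m = 3.539×10^6 Pa = 3.539 MPa
Total = 12.66 + 3.539 = 16.195 MPa
Pore pressure P_p = λ·σ_v = 0.79 × 16.20 MPa = 12.79 MPa
Effective stress σ' = σ_v − P_p = 16.20 − 12.79 = 3.4011 MPa = 34.011 bar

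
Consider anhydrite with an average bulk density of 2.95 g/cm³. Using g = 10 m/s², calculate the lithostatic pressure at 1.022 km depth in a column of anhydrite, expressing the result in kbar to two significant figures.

anhydrite: 2950 kg/m³ × 10 m/s² × 1022 m = 3.015×10^7 Pa = 0.3015 kbar

0.30 kbar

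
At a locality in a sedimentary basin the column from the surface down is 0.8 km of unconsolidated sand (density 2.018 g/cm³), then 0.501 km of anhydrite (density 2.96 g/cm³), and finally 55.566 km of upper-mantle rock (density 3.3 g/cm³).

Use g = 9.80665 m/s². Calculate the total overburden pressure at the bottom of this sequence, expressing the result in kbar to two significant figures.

18 kbar

unconsolidated sand: 2018 kg/m³ × 9.80665 m/s² × 800 m = 1.583×10^7 Pa = 0.1583 kbar
anhydrite: 2960 kg/m³ × 9.80665 m/s² × 501 m = 1.454×10^7 Pa = 0.1454 kbar
upper-mantle rock: 3300 kg/m³ × 9.80665 m/s² × 55566 m = 1.798×10^9 Pa = 17.98 kbar
Total = 0.1583 + 0.1454 + 17.98 = 18.286 kbar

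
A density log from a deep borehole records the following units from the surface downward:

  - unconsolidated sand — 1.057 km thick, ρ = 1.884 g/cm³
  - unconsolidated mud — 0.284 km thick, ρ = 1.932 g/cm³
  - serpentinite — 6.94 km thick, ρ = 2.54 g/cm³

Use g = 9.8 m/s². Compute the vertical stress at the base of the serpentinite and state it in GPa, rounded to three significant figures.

0.198 GPa

unconsolidated sand: 1884 kg/m³ × 9.8 m/s² × 1057 m = 1.952×10^7 Pa = 0.01952 GPa
unconsolidated mud: 1932 kg/m³ × 9.8 m/s² × 284 m = 5.377×10^6 Pa = 5.377×10^-3 GPa
serpentinite: 2540 kg/m³ × 9.8 m/s² × 6940 m = 1.728×10^8 Pa = 0.1728 GPa
Total = 0.01952 + 5.377×10^-3 + 0.1728 = 0.19764 GPa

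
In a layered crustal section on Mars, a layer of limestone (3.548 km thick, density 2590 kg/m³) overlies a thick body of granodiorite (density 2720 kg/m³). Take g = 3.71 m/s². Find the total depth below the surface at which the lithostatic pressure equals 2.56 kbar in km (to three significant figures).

25.5 km

Pressure at base of upper layers: 2590×3.71×3548 = 3.409×10^7 Pa = 0.3409 kbar
Remaining pressure to be supplied by granodiorite: 2.560×10^8 − 3.409×10^7 = 2.219×10^8 Pa
Additional depth in granodiorite = 2.219×10^8 Pa / (2720 kg/m³ × 3.71 m/s²) = 21990 m
Total depth = 3548 m + 21990 m = 25538 m
= 25.538 km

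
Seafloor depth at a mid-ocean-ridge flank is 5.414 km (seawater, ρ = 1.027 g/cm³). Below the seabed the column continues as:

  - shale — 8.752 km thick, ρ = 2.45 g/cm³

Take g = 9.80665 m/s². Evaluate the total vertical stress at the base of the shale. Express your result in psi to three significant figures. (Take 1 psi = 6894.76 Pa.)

seawater: 1027 kg/m³ × 9.80665 m/s² × 5414 m = 5.453×10^7 Pa = 7908 psi
shale: 2450 kg/m³ × 9.80665 m/s² × 8752 m = 2.103×10^8 Pa = 30498 psi
Total = 7908 + 30498 = 38407 psi

38400 psi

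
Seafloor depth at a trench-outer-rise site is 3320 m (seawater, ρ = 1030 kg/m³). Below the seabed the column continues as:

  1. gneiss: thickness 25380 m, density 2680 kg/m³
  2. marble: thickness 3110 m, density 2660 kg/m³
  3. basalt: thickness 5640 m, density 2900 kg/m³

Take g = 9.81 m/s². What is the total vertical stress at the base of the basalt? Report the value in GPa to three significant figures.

seawater: 1030 kg/m³ × 9.81 m/s² × 3320 m = 3.355×10^7 Pa = 0.03355 GPa
gneiss: 2680 kg/m³ × 9.81 m/s² × 25380 m = 6.673×10^8 Pa = 0.6673 GPa
marble: 2660 kg/m³ × 9.81 m/s² × 3110 m = 8.115×10^7 Pa = 0.08115 GPa
basalt: 2900 kg/m³ × 9.81 m/s² × 5640 m = 1.605×10^8 Pa = 0.1605 GPa
Total = 0.03355 + 0.6673 + 0.08115 + 0.1605 = 0.94241 GPa

0.942 GPa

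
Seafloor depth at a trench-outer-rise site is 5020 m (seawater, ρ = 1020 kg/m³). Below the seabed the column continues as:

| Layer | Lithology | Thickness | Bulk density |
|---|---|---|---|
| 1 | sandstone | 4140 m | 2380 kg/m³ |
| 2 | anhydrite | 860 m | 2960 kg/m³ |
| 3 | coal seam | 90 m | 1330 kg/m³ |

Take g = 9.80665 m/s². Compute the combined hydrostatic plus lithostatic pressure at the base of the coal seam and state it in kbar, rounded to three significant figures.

1.73 kbar

seawater: 1020 kg/m³ × 9.80665 m/s² × 5020 m = 5.021×10^7 Pa = 0.5021 kbar
sandstone: 2380 kg/m³ × 9.80665 m/s² × 4140 m = 9.663×10^7 Pa = 0.9663 kbar
anhydrite: 2960 kg/m³ × 9.80665 m/s² × 860 m = 2.496×10^7 Pa = 0.2496 kbar
coal seam: 1330 kg/m³ × 9.80665 m/s² × 90 m = 1.174×10^6 Pa = 0.01174 kbar
Total = 0.5021 + 0.9663 + 0.2496 + 0.01174 = 1.7298 kbar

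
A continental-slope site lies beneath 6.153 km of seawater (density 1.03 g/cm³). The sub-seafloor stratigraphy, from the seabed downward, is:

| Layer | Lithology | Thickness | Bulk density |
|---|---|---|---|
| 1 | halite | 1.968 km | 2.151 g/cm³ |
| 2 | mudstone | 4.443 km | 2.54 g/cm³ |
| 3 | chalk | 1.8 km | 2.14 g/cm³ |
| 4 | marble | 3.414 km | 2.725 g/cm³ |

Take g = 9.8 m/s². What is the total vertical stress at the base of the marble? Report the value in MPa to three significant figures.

343 MPa

seawater: 1030 kg/m³ × 9.8 m/s² × 6153 m = 6.211×10^7 Pa = 62.11 MPa
halite: 2151 kg/m³ × 9.8 m/s² × 1968 m = 4.149×10^7 Pa = 41.49 MPa
mudstone: 2540 kg/m³ × 9.8 m/s² × 4443 m = 1.106×10^8 Pa = 110.6 MPa
chalk: 2140 kg/m³ × 9.8 m/s² × 1800 m = 3.775×10^7 Pa = 37.75 MPa
marble: 2725 kg/m³ × 9.8 m/s² × 3414 m = 9.117×10^7 Pa = 91.17 MPa
Total = 62.11 + 41.49 + 110.6 + 37.75 + 91.17 = 343.11 MPa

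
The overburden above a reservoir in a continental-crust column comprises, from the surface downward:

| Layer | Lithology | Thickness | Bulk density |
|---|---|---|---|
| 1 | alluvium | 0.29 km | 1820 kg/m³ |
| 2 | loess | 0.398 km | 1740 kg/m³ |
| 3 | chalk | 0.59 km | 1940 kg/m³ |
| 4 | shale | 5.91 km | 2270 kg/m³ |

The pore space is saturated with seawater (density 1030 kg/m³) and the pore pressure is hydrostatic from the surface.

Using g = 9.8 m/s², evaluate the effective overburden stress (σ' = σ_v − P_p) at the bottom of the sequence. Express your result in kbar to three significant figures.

0.821 kbar

Overburden (lithostatic) stress σ_v:
alluvium: 1820 kg/m³ × 9.8 m/s² × 290 m = 5.172×10^6 Pa = 5.172 MPa
loess: 1740 kg/m³ × 9.8 m/s² × 398 m = 6.787×10^6 Pa = 6.787 MPa
chalk: 1940 kg/m³ × 9.8 m/s² × 590 m = 1.122×10^7 Pa = 11.22 MPa
shale: 2270 kg/m³ × 9.8 m/s² × 5910 m = 1.315×10^8 Pa = 131.5 MPa
Total = 5.172 + 6.787 + 11.22 + 131.5 = 154.65 MPa
Pore pressure P_p = 1030 kg/m³ × 9.8 m/s² × 7188 m = 7.256×10^7 Pa = 72.56 MPa
Effective stress σ' = σ_v − P_p = 154.7 − 72.56 = 82.094 MPa = 0.82094 kbar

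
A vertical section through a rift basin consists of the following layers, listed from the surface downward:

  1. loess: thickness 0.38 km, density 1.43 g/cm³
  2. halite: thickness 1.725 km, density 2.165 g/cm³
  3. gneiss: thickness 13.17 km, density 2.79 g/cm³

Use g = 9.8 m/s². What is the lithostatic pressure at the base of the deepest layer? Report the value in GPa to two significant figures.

loess: 1430 kg/m³ × 9.8 m/s² × 380 m = 5.325×10^6 Pa = 5.325×10^-3 GPa
halite: 2165 kg/m³ × 9.8 m/s² × 1725 m = 3.660×10^7 Pa = 0.03660 GPa
gneiss: 2790 kg/m³ × 9.8 m/s² × 13170 m = 3.601×10^8 Pa = 0.3601 GPa
Total = 5.325×10^-3 + 0.03660 + 0.3601 = 0.40202 GPa

0.40 GPa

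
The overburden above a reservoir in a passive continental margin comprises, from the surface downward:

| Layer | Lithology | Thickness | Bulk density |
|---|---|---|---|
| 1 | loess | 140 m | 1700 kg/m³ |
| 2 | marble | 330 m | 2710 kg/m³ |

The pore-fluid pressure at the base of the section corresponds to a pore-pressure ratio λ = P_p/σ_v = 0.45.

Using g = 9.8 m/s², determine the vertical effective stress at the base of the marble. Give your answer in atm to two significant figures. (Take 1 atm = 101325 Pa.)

60 atm

Overburden (lithostatic) stress σ_v:
loess: 1700 kg/m³ × 9.8 m/s² × 140 m = 2.332×10^6 Pa = 2.332 MPa
marble: 2710 kg/m³ × 9.8 m/s² × 330 m = 8.764×10^6 Pa = 8.764 MPa
Total = 2.332 + 8.764 = 11.097 MPa
Pore pressure P_p = λ·σ_v = 0.45 × 11.10 MPa = 4.993 MPa
Effective stress σ' = σ_v − P_p = 11.10 − 4.993 = 6.1031 MPa = 60.233 atm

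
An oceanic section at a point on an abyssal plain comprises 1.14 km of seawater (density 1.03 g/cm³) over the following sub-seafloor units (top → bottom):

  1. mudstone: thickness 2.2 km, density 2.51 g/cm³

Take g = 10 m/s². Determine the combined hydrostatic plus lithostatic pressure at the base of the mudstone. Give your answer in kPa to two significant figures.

seawater: 1030 kg/m³ × 10 m/s² × 1140 m = 1.174×10^7 Pa = 11742 kPa
mudstone: 2510 kg/m³ × 10 m/s² × 2200 m = 5.522×10^7 Pa = 55220 kPa
Total = 11742 + 55220 = 66962 kPa

67000 kPa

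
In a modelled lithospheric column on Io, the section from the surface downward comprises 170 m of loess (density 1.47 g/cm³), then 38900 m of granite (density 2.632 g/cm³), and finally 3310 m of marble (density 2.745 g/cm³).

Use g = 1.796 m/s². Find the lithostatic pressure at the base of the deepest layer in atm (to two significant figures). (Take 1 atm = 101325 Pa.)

loess: 1470 kg/m³ × 1.796 m/s² × 170 m = 4.488×10^5 Pa = 4.430 atm
granite: 2632 kg/m³ × 1.796 m/s² × 38900 m = 1.839×10^8 Pa = 1815 atm
marble: 2745 kg/m³ × 1.796 m/s² × 3310 m = 1.632×10^7 Pa = 161.0 atm
Total = 4.430 + 1815 + 161.0 = 1980.3 atm

2000 atm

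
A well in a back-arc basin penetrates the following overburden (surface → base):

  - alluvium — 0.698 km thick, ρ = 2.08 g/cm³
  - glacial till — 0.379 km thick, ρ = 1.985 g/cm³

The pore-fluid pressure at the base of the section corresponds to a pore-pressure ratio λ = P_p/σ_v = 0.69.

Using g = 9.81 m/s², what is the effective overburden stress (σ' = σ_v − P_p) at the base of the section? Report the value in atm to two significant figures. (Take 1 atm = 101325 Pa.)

Overburden (lithostatic) stress σ_v:
alluvium: 2080 kg/m³ × 9.81 m/s² × 698 m = 1.424×10^7 Pa = 14.24 MPa
glacial till: 1985 kg/m³ × 9.81 m/s² × 379 m = 7.380×10^6 Pa = 7.380 MPa
Total = 14.24 + 7.380 = 21.623 MPa
Pore pressure P_p = λ·σ_v = 0.69 × 21.62 MPa = 14.92 MPa
Effective stress σ' = σ_v − P_p = 21.62 − 14.92 = 6.7031 MPa = 66.154 atm

66 atm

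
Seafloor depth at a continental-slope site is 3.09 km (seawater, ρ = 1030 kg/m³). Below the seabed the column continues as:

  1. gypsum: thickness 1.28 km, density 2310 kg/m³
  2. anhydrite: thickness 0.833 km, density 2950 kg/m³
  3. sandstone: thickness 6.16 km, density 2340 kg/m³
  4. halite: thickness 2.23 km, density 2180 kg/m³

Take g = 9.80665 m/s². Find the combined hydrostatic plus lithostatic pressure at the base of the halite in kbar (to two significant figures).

seawater: 1030 kg/m³ × 9.80665 m/s² × 3090 m = 3.121×10^7 Pa = 0.3121 kbar
gypsum: 2310 kg/m³ × 9.80665 m/s² × 1280 m = 2.900×10^7 Pa = 0.2900 kbar
anhydrite: 2950 kg/m³ × 9.80665 m/s² × 833 m = 2.410×10^7 Pa = 0.2410 kbar
sandstone: 2340 kg/m³ × 9.80665 m/s² × 6160 m = 1.414×10^8 Pa = 1.414 kbar
halite: 2180 kg/m³ × 9.80665 m/s² × 2230 m = 4.767×10^7 Pa = 0.4767 kbar
Total = 0.3121 + 0.2900 + 0.2410 + 1.414 + 0.4767 = 2.7334 kbar

2.7 kbar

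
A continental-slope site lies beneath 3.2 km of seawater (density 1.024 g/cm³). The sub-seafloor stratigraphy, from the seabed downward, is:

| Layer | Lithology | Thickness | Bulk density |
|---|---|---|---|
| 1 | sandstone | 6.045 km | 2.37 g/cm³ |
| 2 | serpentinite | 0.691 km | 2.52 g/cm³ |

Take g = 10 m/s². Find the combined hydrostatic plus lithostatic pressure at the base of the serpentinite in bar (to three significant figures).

seawater: 1024 kg/m³ × 10 m/s² × 3200 m = 3.277×10^7 Pa = 327.7 bar
sandstone: 2370 kg/m³ × 10 m/s² × 6045 m = 1.433×10^8 Pa = 1433 bar
serpentinite: 2520 kg/m³ × 10 m/s² × 691 m = 1.741×10^7 Pa = 174.1 bar
Total = 327.7 + 1433 + 174.1 = 1934.5 bar

1930 bar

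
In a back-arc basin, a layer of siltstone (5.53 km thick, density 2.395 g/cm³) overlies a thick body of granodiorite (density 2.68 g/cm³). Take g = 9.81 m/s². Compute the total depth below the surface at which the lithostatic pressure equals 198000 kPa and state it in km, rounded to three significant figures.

8.12 km

Pressure at base of upper layers: 2395×9.81×5530 = 1.299×10^8 Pa = 1.299×10^5 kPa
Remaining pressure to be supplied by granodiorite: 1.980×10^8 − 1.299×10^8 = 6.807×10^7 Pa
Additional depth in granodiorite = 6.807×10^7 Pa / (2680 kg/m³ × 9.81 m/s²) = 2589.2 m
Total depth = 5530 m + 2589.2 m = 8119.2 m
= 8.1192 km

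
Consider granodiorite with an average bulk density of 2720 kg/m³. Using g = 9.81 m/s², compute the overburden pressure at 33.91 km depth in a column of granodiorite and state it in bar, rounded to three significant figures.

9050 bar

granodiorite: 2720 kg/m³ × 9.81 m/s² × 33910 m = 9.048×10^8 Pa = 9048 bar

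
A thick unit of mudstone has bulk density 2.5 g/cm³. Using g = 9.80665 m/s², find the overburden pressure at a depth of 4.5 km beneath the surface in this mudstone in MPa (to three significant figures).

mudstone: 2500 kg/m³ × 9.80665 m/s² × 4500 m = 1.103×10^8 Pa = 110.3 MPa

110 MPa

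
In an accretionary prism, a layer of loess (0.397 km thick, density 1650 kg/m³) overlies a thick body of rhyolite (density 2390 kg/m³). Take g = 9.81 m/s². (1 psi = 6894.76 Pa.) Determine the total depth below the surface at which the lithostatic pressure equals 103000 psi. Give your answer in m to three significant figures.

Pressure at base of upper layers: 1650×9.81×397 = 6.426×10^6 Pa = 932.0 psi
Remaining pressure to be supplied by rhyolite: 7.102×10^8 − 6.426×10^6 = 7.037×10^8 Pa
Additional depth in rhyolite = 7.037×10^8 Pa / (2390 kg/m³ × 9.81 m/s²) = 30015 m
Total depth = 397 m + 30015 m = 30412 m

30400 m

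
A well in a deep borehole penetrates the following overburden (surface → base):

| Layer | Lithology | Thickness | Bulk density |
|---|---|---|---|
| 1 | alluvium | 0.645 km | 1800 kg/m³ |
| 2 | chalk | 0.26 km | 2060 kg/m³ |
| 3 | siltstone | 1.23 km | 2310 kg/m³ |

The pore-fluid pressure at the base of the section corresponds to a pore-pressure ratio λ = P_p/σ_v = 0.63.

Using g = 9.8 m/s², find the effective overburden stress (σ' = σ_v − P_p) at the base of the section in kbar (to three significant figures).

0.165 kbar

Overburden (lithostatic) stress σ_v:
alluvium: 1800 kg/m³ × 9.8 m/s² × 645 m = 1.138×10^7 Pa = 11.38 MPa
chalk: 2060 kg/m³ × 9.8 m/s² × 260 m = 5.249×10^6 Pa = 5.249 MPa
siltstone: 2310 kg/m³ × 9.8 m/s² × 1230 m = 2.784×10^7 Pa = 27.84 MPa
Total = 11.38 + 5.249 + 27.84 = 44.471 MPa
Pore pressure P_p = λ·σ_v = 0.63 × 44.47 MPa = 28.02 MPa
Effective stress σ' = σ_v − P_p = 44.47 − 28.02 = 16.454 MPa = 0.16454 kbar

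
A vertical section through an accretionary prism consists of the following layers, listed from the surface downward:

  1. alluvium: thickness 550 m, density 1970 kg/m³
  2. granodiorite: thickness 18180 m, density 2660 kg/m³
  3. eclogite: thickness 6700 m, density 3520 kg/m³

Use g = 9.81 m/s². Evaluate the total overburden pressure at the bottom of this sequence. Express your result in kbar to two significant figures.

alluvium: 1970 kg/m³ × 9.81 m/s² × 550 m = 1.063×10^7 Pa = 0.1063 kbar
granodiorite: 2660 kg/m³ × 9.81 m/s² × 18180 m = 4.744×10^8 Pa = 4.744 kbar
eclogite: 3520 kg/m³ × 9.81 m/s² × 6700 m = 2.314×10^8 Pa = 2.314 kbar
Total = 0.1063 + 4.744 + 2.314 = 7.1639 kbar

7.2 kbar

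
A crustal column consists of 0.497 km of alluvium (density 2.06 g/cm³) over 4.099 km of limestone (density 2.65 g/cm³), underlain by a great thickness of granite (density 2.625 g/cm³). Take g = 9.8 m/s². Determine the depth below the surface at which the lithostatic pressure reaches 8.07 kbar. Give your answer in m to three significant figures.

Pressure at base of upper layers: 2060×9.8×497 + 2650×9.8×4099 = 1.165×10^8 Pa = 1.165 kbar
Remaining pressure to be supplied by granite: 8.070×10^8 − 1.165×10^8 = 6.905×10^8 Pa
Additional depth in granite = 6.905×10^8 Pa / (2625 kg/m³ × 9.8 m/s²) = 26842 m
Total depth = 4596 m + 26842 m = 31438 m

31400 m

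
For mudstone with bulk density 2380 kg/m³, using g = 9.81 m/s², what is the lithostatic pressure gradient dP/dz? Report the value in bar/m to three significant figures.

0.233 bar/m

dP/dz = ρg = 2380 kg/m³ × 9.81 m/s² = 23348 Pa/m
= 23348 Pa/m × (1 bar/m / 1.0000×10^5 Pa/m) = 0.23348 bar/m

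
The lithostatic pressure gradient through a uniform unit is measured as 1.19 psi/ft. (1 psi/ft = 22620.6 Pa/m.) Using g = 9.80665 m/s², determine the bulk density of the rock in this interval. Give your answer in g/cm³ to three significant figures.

2.74 g/cm³

ρ = (dP/dz)/g = 1.19 psi/ft / 9.80665 m/s² = 26919 Pa/m / 9.80665 m/s² = 2744.9 kg/m³
= 2.745 g/cm³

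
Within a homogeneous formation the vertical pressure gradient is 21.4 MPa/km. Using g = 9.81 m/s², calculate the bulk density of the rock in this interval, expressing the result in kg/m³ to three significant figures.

ρ = (dP/dz)/g = 21.4 MPa/km / 9.81 m/s² = 21400 Pa/m / 9.81 m/s² = 2181.4 kg/m³

2180 kg/m³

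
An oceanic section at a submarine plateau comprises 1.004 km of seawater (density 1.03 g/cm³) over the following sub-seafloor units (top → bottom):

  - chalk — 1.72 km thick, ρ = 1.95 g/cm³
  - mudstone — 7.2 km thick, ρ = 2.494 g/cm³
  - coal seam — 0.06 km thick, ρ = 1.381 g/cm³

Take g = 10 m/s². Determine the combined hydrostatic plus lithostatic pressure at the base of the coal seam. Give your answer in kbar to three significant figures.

seawater: 1030 kg/m³ × 10 m/s² × 1004 m = 1.034×10^7 Pa = 0.1034 kbar
chalk: 1950 kg/m³ × 10 m/s² × 1720 m = 3.354×10^7 Pa = 0.3354 kbar
mudstone: 2494 kg/m³ × 10 m/s² × 7200 m = 1.796×10^8 Pa = 1.796 kbar
coal seam: 1381 kg/m³ × 10 m/s² × 60 m = 8.286×10^5 Pa = 8.286×10^-3 kbar
Total = 0.1034 + 0.3354 + 1.796 + 8.286×10^-3 = 2.2428 kbar

2.24 kbar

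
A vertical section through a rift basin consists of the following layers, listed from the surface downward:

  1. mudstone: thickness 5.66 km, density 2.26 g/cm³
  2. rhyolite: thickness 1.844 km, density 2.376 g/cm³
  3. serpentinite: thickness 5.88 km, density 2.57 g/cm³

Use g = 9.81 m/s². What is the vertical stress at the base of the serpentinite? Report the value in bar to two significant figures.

mudstone: 2260 kg/m³ × 9.81 m/s² × 5660 m = 1.255×10^8 Pa = 1255 bar
rhyolite: 2376 kg/m³ × 9.81 m/s² × 1844 m = 4.298×10^7 Pa = 429.8 bar
serpentinite: 2570 kg/m³ × 9.81 m/s² × 5880 m = 1.482×10^8 Pa = 1482 bar
Total = 1255 + 429.8 + 1482 = 3167.1 bar

3200 bar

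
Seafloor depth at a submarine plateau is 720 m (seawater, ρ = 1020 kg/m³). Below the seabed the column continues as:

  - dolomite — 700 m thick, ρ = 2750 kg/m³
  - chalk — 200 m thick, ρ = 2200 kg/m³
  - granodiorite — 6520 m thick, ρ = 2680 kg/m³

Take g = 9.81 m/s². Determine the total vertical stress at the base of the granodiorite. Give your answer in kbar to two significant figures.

seawater: 1020 kg/m³ × 9.81 m/s² × 720 m = 7.204×10^6 Pa = 0.07204 kbar
dolomite: 2750 kg/m³ × 9.81 m/s² × 700 m = 1.888×10^7 Pa = 0.1888 kbar
chalk: 2200 kg/m³ × 9.81 m/s² × 200 m = 4.316×10^6 Pa = 0.04316 kbar
granodiorite: 2680 kg/m³ × 9.81 m/s² × 6520 m = 1.714×10^8 Pa = 1.714 kbar
Total = 0.07204 + 0.1888 + 0.04316 + 1.714 = 2.0182 kbar

2.0 kbar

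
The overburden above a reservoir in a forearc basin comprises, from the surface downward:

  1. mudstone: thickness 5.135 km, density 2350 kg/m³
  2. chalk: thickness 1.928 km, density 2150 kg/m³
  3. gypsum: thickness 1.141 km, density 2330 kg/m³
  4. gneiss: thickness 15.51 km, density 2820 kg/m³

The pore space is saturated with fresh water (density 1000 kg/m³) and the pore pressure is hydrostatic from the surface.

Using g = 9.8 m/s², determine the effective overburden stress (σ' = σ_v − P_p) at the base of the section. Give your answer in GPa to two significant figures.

Overburden (lithostatic) stress σ_v:
mudstone: 2350 kg/m³ × 9.8 m/s² × 5135 m = 1.183×10^8 Pa = 118.3 MPa
chalk: 2150 kg/m³ × 9.8 m/s² × 1928 m = 4.062×10^7 Pa = 40.62 MPa
gypsum: 2330 kg/m³ × 9.8 m/s² × 1141 m = 2.605×10^7 Pa = 26.05 MPa
gneiss: 2820 kg/m³ × 9.8 m/s² × 15510 m = 4.286×10^8 Pa = 428.6 MPa
Total = 118.3 + 40.62 + 26.05 + 428.6 = 613.57 MPa
Pore pressure P_p = 1000 kg/m³ × 9.8 m/s² × 23714 m = 2.324×10^8 Pa = 232.4 MPa
Effective stress σ' = σ_v − P_p = 613.6 − 232.4 = 381.17 MPa = 0.38117 GPa

0.38 GPa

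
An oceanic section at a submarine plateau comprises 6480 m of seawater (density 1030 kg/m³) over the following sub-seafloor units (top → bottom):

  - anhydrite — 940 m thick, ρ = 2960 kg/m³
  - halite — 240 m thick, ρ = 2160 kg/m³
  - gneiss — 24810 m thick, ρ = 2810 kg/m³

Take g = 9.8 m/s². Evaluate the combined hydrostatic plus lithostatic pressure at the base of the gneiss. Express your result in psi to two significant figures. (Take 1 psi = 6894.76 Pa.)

110000 psi

seawater: 1030 kg/m³ × 9.8 m/s² × 6480 m = 6.541×10^7 Pa = 9487 psi
anhydrite: 2960 kg/m³ × 9.8 m/s² × 940 m = 2.727×10^7 Pa = 3955 psi
halite: 2160 kg/m³ × 9.8 m/s² × 240 m = 5.080×10^6 Pa = 736.8 psi
gneiss: 2810 kg/m³ × 9.8 m/s² × 24810 m = 6.832×10^8 Pa = 99092 psi
Total = 9487 + 3955 + 736.8 + 99092 = 1.1327×10^5 psi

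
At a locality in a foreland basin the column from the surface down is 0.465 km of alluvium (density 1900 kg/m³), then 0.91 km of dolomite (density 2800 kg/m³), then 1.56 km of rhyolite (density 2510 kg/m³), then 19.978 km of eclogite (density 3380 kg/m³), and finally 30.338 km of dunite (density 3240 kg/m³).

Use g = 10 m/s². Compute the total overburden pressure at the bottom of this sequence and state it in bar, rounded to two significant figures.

17000 bar

alluvium: 1900 kg/m³ × 10 m/s² × 465 m = 8.835×10^6 Pa = 88.35 bar
dolomite: 2800 kg/m³ × 10 m/s² × 910 m = 2.548×10^7 Pa = 254.8 bar
rhyolite: 2510 kg/m³ × 10 m/s² × 1560 m = 3.916×10^7 Pa = 391.6 bar
eclogite: 3380 kg/m³ × 10 m/s² × 19978 m = 6.753×10^8 Pa = 6753 bar
dunite: 3240 kg/m³ × 10 m/s² × 30338 m = 9.830×10^8 Pa = 9830 bar
Total = 88.35 + 254.8 + 391.6 + 6753 + 9830 = 17317 bar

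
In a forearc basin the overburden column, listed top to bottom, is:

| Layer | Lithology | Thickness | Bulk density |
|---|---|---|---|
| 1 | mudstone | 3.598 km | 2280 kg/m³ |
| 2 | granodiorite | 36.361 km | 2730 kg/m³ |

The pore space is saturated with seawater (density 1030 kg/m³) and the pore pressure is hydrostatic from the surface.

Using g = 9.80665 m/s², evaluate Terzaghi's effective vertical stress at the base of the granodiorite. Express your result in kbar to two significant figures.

Overburden (lithostatic) stress σ_v:
mudstone: 2280 kg/m³ × 9.80665 m/s² × 3598 m = 8.045×10^7 Pa = 80.45 MPa
granodiorite: 2730 kg/m³ × 9.80665 m/s² × 36361 m = 9.735×10^8 Pa = 973.5 MPa
Total = 80.45 + 973.5 = 1053.9 MPa
Pore pressure P_p = 1030 kg/m³ × 9.80665 m/s² × 39959 m = 4.036×10^8 Pa = 403.6 MPa
Effective stress σ' = σ_v − P_p = 1054 − 403.6 = 650.29 MPa = 6.5029 kbar

6.5 kbar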